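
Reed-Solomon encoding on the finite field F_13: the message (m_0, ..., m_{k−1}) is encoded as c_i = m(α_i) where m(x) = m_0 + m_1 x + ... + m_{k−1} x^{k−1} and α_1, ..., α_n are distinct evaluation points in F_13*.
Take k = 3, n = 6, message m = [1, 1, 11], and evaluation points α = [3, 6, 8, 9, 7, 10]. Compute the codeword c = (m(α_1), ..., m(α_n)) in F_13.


c = [12, 0, 11, 4, 1, 6]

Message polynomial: m(x) = 1 + 1·x + 11·x^2 (mod 13).
For each evaluation point α_i, compute m(α_i) mod 13:
  α_1 = 3: Horner steps 11 → 8 → 12, so m(3) = 12.
  α_2 = 6: Horner steps 11 → 2 → 0, so m(6) = 0.
  α_3 = 8: Horner steps 11 → 11 → 11, so m(8) = 11.
  α_4 = 9: Horner steps 11 → 9 → 4, so m(9) = 4.
  α_5 = 7: Horner steps 11 → 0 → 1, so m(7) = 1.
  α_6 = 10: Horner steps 11 → 7 → 6, so m(10) = 6.
Codeword c = [12, 0, 11, 4, 1, 6] ∈ F_13^6.


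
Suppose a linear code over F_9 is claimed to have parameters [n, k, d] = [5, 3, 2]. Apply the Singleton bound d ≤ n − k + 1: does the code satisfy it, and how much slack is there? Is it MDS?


Singleton RHS = n − k + 1 = 3, slack = 1, bound satisfied, not MDS.

Singleton bound: d ≤ n − k + 1.
Here n = 5, k = 3, so n − k + 1 = 3.
Given d = 2, check d ≤ 3: YES.
Slack = (n − k + 1) − d = 1.
The code is NOT MDS (slack = 1 > 0).
Description: the claimed parameters are [5, 3, 2]_9; such a code would be non-MDS.


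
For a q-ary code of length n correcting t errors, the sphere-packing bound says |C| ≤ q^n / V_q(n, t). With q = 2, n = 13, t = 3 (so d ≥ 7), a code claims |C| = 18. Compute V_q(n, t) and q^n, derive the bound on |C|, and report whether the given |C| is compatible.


V_q(n, t) = 378, q^n = 8192, Hamming bound = 21, |C| = 18 ≤ bound (satisfied).

Step 1: Compute V_q(n, t) = Σ_{j=0}^3 C(n, j) (q−1)^j.
  j = 0: C(13,0)·(1)^0 = 1·1 = 1.
  j = 1: C(13,1)·(1)^1 = 13·1 = 13.
  j = 2: C(13,2)·(1)^2 = 78·1 = 78.
  j = 3: C(13,3)·(1)^3 = 286·1 = 286.
  V_q(n, t) = 1 + 13 + 78 + 286 = 378.
Step 2: q^n = 2^13 = 8192.
Step 3: Hamming bound ⌊q^n / V_q(n,t)⌋ = ⌊8192/378⌋ = 21.
Step 4: Compare |C| = 18 to 21: satisfied.
The claimed |C| lies below the Hamming bound.


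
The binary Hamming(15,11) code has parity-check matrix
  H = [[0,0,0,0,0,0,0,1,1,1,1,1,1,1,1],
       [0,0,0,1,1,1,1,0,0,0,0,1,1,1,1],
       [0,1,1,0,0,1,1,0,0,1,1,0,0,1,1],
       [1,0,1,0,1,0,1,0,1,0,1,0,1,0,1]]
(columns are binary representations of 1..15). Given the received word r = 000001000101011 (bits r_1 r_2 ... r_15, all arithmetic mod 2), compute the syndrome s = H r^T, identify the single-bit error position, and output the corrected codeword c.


s = (0, 0, 0, 1)^T, error position = 1, corrected codeword c = 100001000101011

Compute s = H r^T mod 2 one row at a time:
  s_1 = 0 + 0 + 1 + 0 + 1 + 0 + 1 + 1 = 4 ≡ 0 (mod 2).
  s_2 = 0 + 0 + 1 + 0 + 1 + 0 + 1 + 1 = 4 ≡ 0 (mod 2).
  s_3 = 0 + 0 + 1 + 0 + 1 + 0 + 1 + 1 = 4 ≡ 0 (mod 2).
  s_4 = 0 + 0 + 0 + 0 + 0 + 0 + 0 + 1 = 1 ≡ 1 (mod 2).
s = (0, 0, 0, 1)^T — this equals column 1 of H (binary 0001), so error is at position 1.
Correct: flip bit 1 of r = 000001000101011 to get c = 100001000101011.


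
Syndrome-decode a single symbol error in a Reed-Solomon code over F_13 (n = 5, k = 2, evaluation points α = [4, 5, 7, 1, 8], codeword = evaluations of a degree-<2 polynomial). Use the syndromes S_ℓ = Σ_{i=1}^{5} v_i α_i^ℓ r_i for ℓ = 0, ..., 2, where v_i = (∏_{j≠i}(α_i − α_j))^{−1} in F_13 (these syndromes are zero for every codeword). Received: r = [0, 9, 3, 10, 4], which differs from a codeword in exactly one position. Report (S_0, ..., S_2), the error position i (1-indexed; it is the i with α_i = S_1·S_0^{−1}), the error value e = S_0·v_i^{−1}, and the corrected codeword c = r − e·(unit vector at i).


S = (9, 6, 4), error at position 2, error magnitude e = 8, c = [0, 1, 3, 10, 4].

Step 1: column multipliers v_i = (∏_{j≠i}(α_i − α_j))^{−1} mod 13.
  i = 1 (α = 4): (4−5)(4−7)(4−1)(4−8) = (−1)·(−3)·3·(−4) = −36 ≡ 3, so v_1 = 3^{−1} = 9 (mod 13).
  i = 2 (α = 5): (5−4)(5−7)(5−1)(5−8) = 1·(−2)·4·(−3) = 24 ≡ 11, so v_2 = 11^{−1} = 6 (mod 13).
  i = 3 (α = 7): (7−4)(7−5)(7−1)(7−8) = 3·2·6·(−1) = −36 ≡ 3, so v_3 = 3^{−1} = 9 (mod 13).
  i = 4 (α = 1): (1−4)(1−5)(1−7)(1−8) = (−3)·(−4)·(−6)·(−7) = 504 ≡ 10, so v_4 = 10^{−1} = 4 (mod 13).
  i = 5 (α = 8): (8−4)(8−5)(8−7)(8−1) = 4·3·1·7 = 84 ≡ 6, so v_5 = 6^{−1} = 11 (mod 13).
  v = [9, 6, 9, 4, 11].
Step 2: syndromes of r = [0, 9, 3, 10, 4] (all sums mod 13).
  S_0 = Σ v_i r_i = 9·0 + 6·9 + 9·3 + 4·10 + 11·4 = 165 ≡ 9.
  S_1 = Σ v_i α_i r_i = 9·4·0 + 6·5·9 + 9·7·3 + 4·1·10 + 11·8·4 = 851 ≡ 6.
  α_i^2 mod 13 = [3, 12, 10, 1, 12].
  S_2 = Σ v_i α_i^2 r_i = 9·3·0 + 6·12·9 + 9·10·3 + 4·1·10 + 11·12·4 = 1486 ≡ 4.
  S = (9, 6, 4) ≠ 0, so r is not a codeword (an error is present).
Step 3: locate the error. For a single error e at position i, S_ℓ = v_i·e·α_i^ℓ, so α_err = S_1/S_0.
  S_0^{−1} = 9^{−1} = 3 (mod 13), so α_err = 6·3 = 18 ≡ 5 = α_2. Error position i = 2.
  Consistency check: S_2/S_1 = 4·11 = 44 ≡ 5 = α_err ✓ (single-error assumption holds).
Step 4: error magnitude e = S_0/v_2 = S_0·∏_{j≠2}(α_2 − α_j) = 9·11 = 99 ≡ 8 (mod 13).
Step 5: correct position 2: c_2 = r_2 − e = 9 − 8 ≡ 1 (mod 13). Hence c = [0, 1, 3, 10, 4].
  Check: interpolating c through the α_i gives m(x) = 9 + 1·x (degree < 2) with m(α_i) = c_i for every i, so c is indeed a codeword.


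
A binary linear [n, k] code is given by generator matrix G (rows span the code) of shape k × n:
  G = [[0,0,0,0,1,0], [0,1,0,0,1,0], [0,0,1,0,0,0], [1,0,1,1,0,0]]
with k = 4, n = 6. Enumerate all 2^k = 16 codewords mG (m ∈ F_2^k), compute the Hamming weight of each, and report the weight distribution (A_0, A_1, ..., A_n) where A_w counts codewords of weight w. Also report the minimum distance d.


Weight distribution: A_0 = 1, A_1 = 3, A_2 = 4, A_3 = 4, A_4 = 3, A_5 = 1. Minimum distance d = 1.

Enumerate all 2^4 = 16 messages m ∈ F_2^4.
For each, compute codeword c = mG in F_2^6, then tally its weight.
  m = 0000 → c = 000000, weight = 0.
  m = 1000 → c = 000010, weight = 1.
  m = 0100 → c = 010010, weight = 2.
  m = 1100 → c = 010000, weight = 1.
  m = 0010 → c = 001000, weight = 1.
  m = 1010 → c = 001010, weight = 2.
  m = 0110 → c = 011010, weight = 3.
  m = 1110 → c = 011000, weight = 2.
  m = 0001 → c = 101100, weight = 3.
  m = 1001 → c = 101110, weight = 4.
  m = 0101 → c = 111110, weight = 5.
  m = 1101 → c = 111100, weight = 4.
  m = 0011 → c = 100100, weight = 2.
  m = 1011 → c = 100110, weight = 3.
  m = 0111 → c = 110110, weight = 4.
  m = 1111 → c = 110100, weight = 3.
Tally weights:
  weight 0: 1 codewords.
  weight 1: 3 codewords.
  weight 2: 4 codewords.
  weight 3: 4 codewords.
  weight 4: 3 codewords.
  weight 5: 1 codewords.
Minimum distance d = smallest w > 0 with A_w > 0 = 1.
Sanity: Σ A_w = 16 = 2^4 = 16 ✓.


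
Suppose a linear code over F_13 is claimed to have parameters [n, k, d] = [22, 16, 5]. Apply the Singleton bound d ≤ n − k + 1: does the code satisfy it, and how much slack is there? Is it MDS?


Singleton RHS = n − k + 1 = 7, slack = 2, bound satisfied, not MDS.

Singleton bound: d ≤ n − k + 1.
Here n = 22, k = 16, so n − k + 1 = 7.
Given d = 5, check d ≤ 7: YES.
Slack = (n − k + 1) − d = 2.
The code is NOT MDS (slack = 2 > 0).
Description: the claimed parameters are [22, 16, 5]_13; such a code would be non-MDS.


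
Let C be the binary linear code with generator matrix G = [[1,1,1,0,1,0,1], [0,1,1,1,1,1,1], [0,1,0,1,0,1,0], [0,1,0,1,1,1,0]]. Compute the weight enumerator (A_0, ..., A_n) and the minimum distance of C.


Weight distribution: A_0 = 1, A_1 = 1, A_2 = 2, A_3 = 4, A_4 = 3, A_5 = 3, A_6 = 2. Minimum distance d = 1.

Enumerate all 2^4 = 16 messages m ∈ F_2^4.
For each, compute codeword c = mG in F_2^7, then tally its weight.
  m = 0000 → c = 0000000, weight = 0.
  m = 1000 → c = 1110101, weight = 5.
  m = 0100 → c = 0111111, weight = 6.
  m = 1100 → c = 1001010, weight = 3.
  m = 0010 → c = 0101010, weight = 3.
  m = 1010 → c = 1011111, weight = 6.
  m = 0110 → c = 0010101, weight = 3.
  m = 1110 → c = 1100000, weight = 2.
  m = 0001 → c = 0101110, weight = 4.
  m = 1001 → c = 1011011, weight = 5.
  m = 0101 → c = 0010001, weight = 2.
  m = 1101 → c = 1100100, weight = 3.
  m = 0011 → c = 0000100, weight = 1.
  m = 1011 → c = 1110001, weight = 4.
  m = 0111 → c = 0111011, weight = 5.
  m = 1111 → c = 1001110, weight = 4.
Tally weights:
  weight 0: 1 codewords.
  weight 1: 1 codewords.
  weight 2: 2 codewords.
  weight 3: 4 codewords.
  weight 4: 3 codewords.
  weight 5: 3 codewords.
  weight 6: 2 codewords.
Minimum distance d = smallest w > 0 with A_w > 0 = 1.
Sanity: Σ A_w = 16 = 2^4 = 16 ✓.


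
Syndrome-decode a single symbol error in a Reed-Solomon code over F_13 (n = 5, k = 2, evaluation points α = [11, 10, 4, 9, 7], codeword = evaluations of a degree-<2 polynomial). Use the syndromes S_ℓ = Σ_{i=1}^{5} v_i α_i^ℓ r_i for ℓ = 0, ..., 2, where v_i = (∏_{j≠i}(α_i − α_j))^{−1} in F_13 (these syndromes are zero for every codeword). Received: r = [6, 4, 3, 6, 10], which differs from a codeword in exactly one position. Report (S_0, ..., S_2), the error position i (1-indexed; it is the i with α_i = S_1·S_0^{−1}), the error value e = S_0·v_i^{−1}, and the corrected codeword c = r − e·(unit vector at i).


S = (1, 11, 4), error at position 1, error magnitude e = 4, c = [2, 4, 3, 6, 10].

Step 1: column multipliers v_i = (∏_{j≠i}(α_i − α_j))^{−1} mod 13.
  i = 1 (α = 11): (11−10)(11−4)(11−9)(11−7) = 1·7·2·4 = 56 ≡ 4, so v_1 = 4^{−1} = 10 (mod 13).
  i = 2 (α = 10): (10−11)(10−4)(10−9)(10−7) = (−1)·6·1·3 = −18 ≡ 8, so v_2 = 8^{−1} = 5 (mod 13).
  i = 3 (α = 4): (4−11)(4−10)(4−9)(4−7) = (−7)·(−6)·(−5)·(−3) = 630 ≡ 6, so v_3 = 6^{−1} = 11 (mod 13).
  i = 4 (α = 9): (9−11)(9−10)(9−4)(9−7) = (−2)·(−1)·5·2 = 20 ≡ 7, so v_4 = 7^{−1} = 2 (mod 13).
  i = 5 (α = 7): (7−11)(7−10)(7−4)(7−9) = (−4)·(−3)·3·(−2) = −72 ≡ 6, so v_5 = 6^{−1} = 11 (mod 13).
  v = [10, 5, 11, 2, 11].
Step 2: syndromes of r = [6, 4, 3, 6, 10] (all sums mod 13).
  S_0 = Σ v_i r_i = 10·6 + 5·4 + 11·3 + 2·6 + 11·10 = 235 ≡ 1.
  S_1 = Σ v_i α_i r_i = 10·11·6 + 5·10·4 + 11·4·3 + 2·9·6 + 11·7·10 = 1870 ≡ 11.
  α_i^2 mod 13 = [4, 9, 3, 3, 10].
  S_2 = Σ v_i α_i^2 r_i = 10·4·6 + 5·9·4 + 11·3·3 + 2·3·6 + 11·10·10 = 1655 ≡ 4.
  S = (1, 11, 4) ≠ 0, so r is not a codeword (an error is present).
Step 3: locate the error. For a single error e at position i, S_ℓ = v_i·e·α_i^ℓ, so α_err = S_1/S_0.
  S_0^{−1} = 1^{−1} = 1 (mod 13), so α_err = 11·1 = 11 ≡ 11 = α_1. Error position i = 1.
  Consistency check: S_2/S_1 = 4·6 = 24 ≡ 11 = α_err ✓ (single-error assumption holds).
Step 4: error magnitude e = S_0/v_1 = S_0·∏_{j≠1}(α_1 − α_j) = 1·4 = 4 ≡ 4 (mod 13).
Step 5: correct position 1: c_1 = r_1 − e = 6 − 4 ≡ 2 (mod 13). Hence c = [2, 4, 3, 6, 10].
  Check: interpolating c through the α_i gives m(x) = 11 + 11·x (degree < 2) with m(α_i) = c_i for every i, so c is indeed a codeword.


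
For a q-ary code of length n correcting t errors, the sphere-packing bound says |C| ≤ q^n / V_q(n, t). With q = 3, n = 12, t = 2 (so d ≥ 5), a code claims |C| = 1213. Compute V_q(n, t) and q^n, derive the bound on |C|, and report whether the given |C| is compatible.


V_q(n, t) = 289, q^n = 531441, Hamming bound = 1838, |C| = 1213 ≤ bound (satisfied).

Step 1: Compute V_q(n, t) = Σ_{j=0}^2 C(n, j) (q−1)^j.
  j = 0: C(12,0)·(2)^0 = 1·1 = 1.
  j = 1: C(12,1)·(2)^1 = 12·2 = 24.
  j = 2: C(12,2)·(2)^2 = 66·4 = 264.
  V_q(n, t) = 1 + 24 + 264 = 289.
Step 2: q^n = 3^12 = 531441.
Step 3: Hamming bound ⌊q^n / V_q(n,t)⌋ = ⌊531441/289⌋ = 1838.
Step 4: Compare |C| = 1213 to 1838: satisfied.
The claimed |C| lies below the Hamming bound.


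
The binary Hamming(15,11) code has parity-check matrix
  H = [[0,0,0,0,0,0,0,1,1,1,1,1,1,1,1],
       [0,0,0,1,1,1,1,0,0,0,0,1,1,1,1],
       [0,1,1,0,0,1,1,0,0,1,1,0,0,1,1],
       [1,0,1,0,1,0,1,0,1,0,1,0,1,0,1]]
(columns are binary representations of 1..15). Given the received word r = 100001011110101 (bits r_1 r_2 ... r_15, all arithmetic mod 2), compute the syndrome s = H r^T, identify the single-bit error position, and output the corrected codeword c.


s = (0, 1, 0, 1)^T, error position = 5, corrected codeword c = 100011011110101

Compute s = H r^T mod 2 one row at a time:
  s_1 = 1 + 1 + 1 + 1 + 0 + 1 + 0 + 1 = 6 ≡ 0 (mod 2).
  s_2 = 0 + 0 + 1 + 0 + 0 + 1 + 0 + 1 = 3 ≡ 1 (mod 2).
  s_3 = 0 + 0 + 1 + 0 + 1 + 1 + 0 + 1 = 4 ≡ 0 (mod 2).
  s_4 = 1 + 0 + 0 + 0 + 1 + 1 + 1 + 1 = 5 ≡ 1 (mod 2).
s = (0, 1, 0, 1)^T — this equals column 5 of H (binary 0101), so error is at position 5.
Correct: flip bit 5 of r = 100001011110101 to get c = 100011011110101.


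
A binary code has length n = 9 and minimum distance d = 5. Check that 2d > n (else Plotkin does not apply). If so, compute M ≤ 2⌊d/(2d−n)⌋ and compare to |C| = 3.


Plotkin bound M ≤ 10; given |C| = 3 ≤ bound (satisfied).

Check applicability: 2d = 10, n = 9.
2d − n = 1 > 0, so Plotkin applies.
Compute d/(2d−n) = 5/1 ≈ 5.0000.
⌊d/(2d−n)⌋ = 5.
Plotkin bound: M ≤ 2·5 = 10.
Given |C| = 3, check: satisfied.
This |C| is below the Plotkin bound.


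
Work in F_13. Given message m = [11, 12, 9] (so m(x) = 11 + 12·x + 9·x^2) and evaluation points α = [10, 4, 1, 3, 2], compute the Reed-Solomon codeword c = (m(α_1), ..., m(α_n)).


c = [4, 8, 6, 11, 6]

Message polynomial: m(x) = 11 + 12·x + 9·x^2 (mod 13).
For each evaluation point α_i, compute m(α_i) mod 13:
  α_1 = 10: Horner steps 9 → 11 → 4, so m(10) = 4.
  α_2 = 4: Horner steps 9 → 9 → 8, so m(4) = 8.
  α_3 = 1: Horner steps 9 → 8 → 6, so m(1) = 6.
  α_4 = 3: Horner steps 9 → 0 → 11, so m(3) = 11.
  α_5 = 2: Horner steps 9 → 4 → 6, so m(2) = 6.
Codeword c = [4, 8, 6, 11, 6] ∈ F_13^5.


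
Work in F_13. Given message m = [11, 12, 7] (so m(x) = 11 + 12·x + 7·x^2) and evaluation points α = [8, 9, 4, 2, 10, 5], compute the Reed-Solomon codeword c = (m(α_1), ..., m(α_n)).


c = [9, 10, 2, 11, 12, 12]

Message polynomial: m(x) = 11 + 12·x + 7·x^2 (mod 13).
For each evaluation point α_i, compute m(α_i) mod 13:
  α_1 = 8: Horner steps 7 → 3 → 9, so m(8) = 9.
  α_2 = 9: Horner steps 7 → 10 → 10, so m(9) = 10.
  α_3 = 4: Horner steps 7 → 1 → 2, so m(4) = 2.
  α_4 = 2: Horner steps 7 → 0 → 11, so m(2) = 11.
  α_5 = 10: Horner steps 7 → 4 → 12, so m(10) = 12.
  α_6 = 5: Horner steps 7 → 8 → 12, so m(5) = 12.
Codeword c = [9, 10, 2, 11, 12, 12] ∈ F_13^6.


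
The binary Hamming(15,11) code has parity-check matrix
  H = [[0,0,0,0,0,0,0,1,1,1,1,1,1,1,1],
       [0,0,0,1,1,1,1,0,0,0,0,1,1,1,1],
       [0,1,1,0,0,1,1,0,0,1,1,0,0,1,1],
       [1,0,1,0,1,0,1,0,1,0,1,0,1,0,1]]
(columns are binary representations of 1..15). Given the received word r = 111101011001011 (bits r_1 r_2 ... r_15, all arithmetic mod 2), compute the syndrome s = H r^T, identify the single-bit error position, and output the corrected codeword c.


s = (1, 1, 1, 0)^T, error position = 14, corrected codeword c = 111101011001001

Compute s = H r^T mod 2 one row at a time:
  s_1 = 1 + 1 + 0 + 0 + 1 + 0 + 1 + 1 = 5 ≡ 1 (mod 2).
  s_2 = 1 + 0 + 1 + 0 + 1 + 0 + 1 + 1 = 5 ≡ 1 (mod 2).
  s_3 = 1 + 1 + 1 + 0 + 0 + 0 + 1 + 1 = 5 ≡ 1 (mod 2).
  s_4 = 1 + 1 + 0 + 0 + 1 + 0 + 0 + 1 = 4 ≡ 0 (mod 2).
s = (1, 1, 1, 0)^T — this equals column 14 of H (binary 1110), so error is at position 14.
Correct: flip bit 14 of r = 111101011001011 to get c = 111101011001001.


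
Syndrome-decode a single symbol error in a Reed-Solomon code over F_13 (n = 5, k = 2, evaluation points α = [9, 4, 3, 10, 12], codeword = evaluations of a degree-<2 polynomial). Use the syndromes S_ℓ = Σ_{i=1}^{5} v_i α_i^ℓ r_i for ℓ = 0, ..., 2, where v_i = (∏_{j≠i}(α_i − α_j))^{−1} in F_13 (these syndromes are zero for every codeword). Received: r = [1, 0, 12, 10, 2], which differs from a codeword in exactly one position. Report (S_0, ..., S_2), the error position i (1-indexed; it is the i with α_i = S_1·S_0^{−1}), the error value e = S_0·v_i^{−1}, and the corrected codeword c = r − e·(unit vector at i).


S = (10, 1, 4), error at position 2, error magnitude e = 5, c = [1, 8, 12, 10, 2].

Step 1: column multipliers v_i = (∏_{j≠i}(α_i − α_j))^{−1} mod 13.
  i = 1 (α = 9): (9−4)(9−3)(9−10)(9−12) = 5·6·(−1)·(−3) = 90 ≡ 12, so v_1 = 12^{−1} = 12 (mod 13).
  i = 2 (α = 4): (4−9)(4−3)(4−10)(4−12) = (−5)·1·(−6)·(−8) = −240 ≡ 7, so v_2 = 7^{−1} = 2 (mod 13).
  i = 3 (α = 3): (3−9)(3−4)(3−10)(3−12) = (−6)·(−1)·(−7)·(−9) = 378 ≡ 1, so v_3 = 1^{−1} = 1 (mod 13).
  i = 4 (α = 10): (10−9)(10−4)(10−3)(10−12) = 1·6·7·(−2) = −84 ≡ 7, so v_4 = 7^{−1} = 2 (mod 13).
  i = 5 (α = 12): (12−9)(12−4)(12−3)(12−10) = 3·8·9·2 = 432 ≡ 3, so v_5 = 3^{−1} = 9 (mod 13).
  v = [12, 2, 1, 2, 9].
Step 2: syndromes of r = [1, 0, 12, 10, 2] (all sums mod 13).
  S_0 = Σ v_i r_i = 12·1 + 2·0 + 1·12 + 2·10 + 9·2 = 62 ≡ 10.
  S_1 = Σ v_i α_i r_i = 12·9·1 + 2·4·0 + 1·3·12 + 2·10·10 + 9·12·2 = 560 ≡ 1.
  α_i^2 mod 13 = [3, 3, 9, 9, 1].
  S_2 = Σ v_i α_i^2 r_i = 12·3·1 + 2·3·0 + 1·9·12 + 2·9·10 + 9·1·2 = 342 ≡ 4.
  S = (10, 1, 4) ≠ 0, so r is not a codeword (an error is present).
Step 3: locate the error. For a single error e at position i, S_ℓ = v_i·e·α_i^ℓ, so α_err = S_1/S_0.
  S_0^{−1} = 10^{−1} = 4 (mod 13), so α_err = 1·4 = 4 ≡ 4 = α_2. Error position i = 2.
  Consistency check: S_2/S_1 = 4·1 = 4 ≡ 4 = α_err ✓ (single-error assumption holds).
Step 4: error magnitude e = S_0/v_2 = S_0·∏_{j≠2}(α_2 − α_j) = 10·7 = 70 ≡ 5 (mod 13).
Step 5: correct position 2: c_2 = r_2 − e = 0 − 5 ≡ 8 (mod 13). Hence c = [1, 8, 12, 10, 2].
  Check: interpolating c through the α_i gives m(x) = 11 + 9·x (degree < 2) with m(α_i) = c_i for every i, so c is indeed a codeword.


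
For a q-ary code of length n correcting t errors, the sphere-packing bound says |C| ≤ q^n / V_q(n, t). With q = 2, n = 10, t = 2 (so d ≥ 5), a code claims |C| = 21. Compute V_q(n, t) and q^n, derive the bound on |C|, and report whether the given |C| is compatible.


V_q(n, t) = 56, q^n = 1024, Hamming bound = 18, |C| = 21 > bound (violated).

Step 1: Compute V_q(n, t) = Σ_{j=0}^2 C(n, j) (q−1)^j.
  j = 0: C(10,0)·(1)^0 = 1·1 = 1.
  j = 1: C(10,1)·(1)^1 = 10·1 = 10.
  j = 2: C(10,2)·(1)^2 = 45·1 = 45.
  V_q(n, t) = 1 + 10 + 45 = 56.
Step 2: q^n = 2^10 = 1024.
Step 3: Hamming bound ⌊q^n / V_q(n,t)⌋ = ⌊1024/56⌋ = 18.
Step 4: Compare |C| = 21 to 18: violated.
The claimed |C| lies above the Hamming bound, so no 2-ary code of length 10 with d ≥ 5 can have 21 codewords.


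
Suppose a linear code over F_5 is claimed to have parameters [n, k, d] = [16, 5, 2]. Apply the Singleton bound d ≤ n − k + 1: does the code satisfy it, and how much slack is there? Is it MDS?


Singleton RHS = n − k + 1 = 12, slack = 10, bound satisfied, not MDS.

Singleton bound: d ≤ n − k + 1.
Here n = 16, k = 5, so n − k + 1 = 12.
Given d = 2, check d ≤ 12: YES.
Slack = (n − k + 1) − d = 10.
The code is NOT MDS (slack = 10 > 0).
Description: the claimed parameters are [16, 5, 2]_5; such a code would be non-MDS.


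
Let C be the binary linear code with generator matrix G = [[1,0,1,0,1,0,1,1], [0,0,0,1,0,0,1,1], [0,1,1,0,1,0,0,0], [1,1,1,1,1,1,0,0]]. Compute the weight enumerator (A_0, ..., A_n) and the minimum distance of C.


Weight distribution: A_0 = 1, A_2 = 1, A_3 = 5, A_4 = 3, A_5 = 2, A_6 = 3, A_7 = 1. Minimum distance d = 2.

Enumerate all 2^4 = 16 messages m ∈ F_2^4.
For each, compute codeword c = mG in F_2^8, then tally its weight.
  m = 0000 → c = 00000000, weight = 0.
  m = 1000 → c = 10101011, weight = 5.
  m = 0100 → c = 00010011, weight = 3.
  m = 1100 → c = 10111000, weight = 4.
  m = 0010 → c = 01101000, weight = 3.
  m = 1010 → c = 11000011, weight = 4.
  m = 0110 → c = 01111011, weight = 6.
  m = 1110 → c = 11010000, weight = 3.
  m = 0001 → c = 11111100, weight = 6.
  m = 1001 → c = 01010111, weight = 5.
  m = 0101 → c = 11101111, weight = 7.
  m = 1101 → c = 01000100, weight = 2.
  m = 0011 → c = 10010100, weight = 3.
  m = 1011 → c = 00111111, weight = 6.
  m = 0111 → c = 10000111, weight = 4.
  m = 1111 → c = 00101100, weight = 3.
Tally weights:
  weight 0: 1 codewords.
  weight 2: 1 codewords.
  weight 3: 5 codewords.
  weight 4: 3 codewords.
  weight 5: 2 codewords.
  weight 6: 3 codewords.
  weight 7: 1 codewords.
Minimum distance d = smallest w > 0 with A_w > 0 = 2.
Sanity: Σ A_w = 16 = 2^4 = 16 ✓.


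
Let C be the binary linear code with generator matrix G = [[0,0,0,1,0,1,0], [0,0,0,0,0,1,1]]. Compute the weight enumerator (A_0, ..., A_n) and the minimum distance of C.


Weight distribution: A_0 = 1, A_2 = 3. Minimum distance d = 2.

Enumerate all 2^2 = 4 messages m ∈ F_2^2.
For each, compute codeword c = mG in F_2^7, then tally its weight.
  m = 00 → c = 0000000, weight = 0.
  m = 10 → c = 0001010, weight = 2.
  m = 01 → c = 0000011, weight = 2.
  m = 11 → c = 0001001, weight = 2.
Tally weights:
  weight 0: 1 codewords.
  weight 2: 3 codewords.
Minimum distance d = smallest w > 0 with A_w > 0 = 2.
Sanity: Σ A_w = 4 = 2^2 = 4 ✓.


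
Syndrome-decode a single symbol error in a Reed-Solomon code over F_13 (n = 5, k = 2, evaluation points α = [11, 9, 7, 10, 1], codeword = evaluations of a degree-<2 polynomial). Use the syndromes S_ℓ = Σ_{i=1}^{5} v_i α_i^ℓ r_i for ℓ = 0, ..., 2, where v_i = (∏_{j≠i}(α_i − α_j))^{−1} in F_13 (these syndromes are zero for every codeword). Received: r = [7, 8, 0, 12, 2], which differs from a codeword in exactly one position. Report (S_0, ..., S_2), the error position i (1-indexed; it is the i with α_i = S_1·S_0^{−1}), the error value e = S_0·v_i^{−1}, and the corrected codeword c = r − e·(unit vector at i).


S = (2, 9, 8), error at position 1, error magnitude e = 4, c = [3, 8, 0, 12, 2].

Step 1: column multipliers v_i = (∏_{j≠i}(α_i − α_j))^{−1} mod 13.
  i = 1 (α = 11): (11−9)(11−7)(11−10)(11−1) = 2·4·1·10 = 80 ≡ 2, so v_1 = 2^{−1} = 7 (mod 13).
  i = 2 (α = 9): (9−11)(9−7)(9−10)(9−1) = (−2)·2·(−1)·8 = 32 ≡ 6, so v_2 = 6^{−1} = 11 (mod 13).
  i = 3 (α = 7): (7−11)(7−9)(7−10)(7−1) = (−4)·(−2)·(−3)·6 = −144 ≡ 12, so v_3 = 12^{−1} = 12 (mod 13).
  i = 4 (α = 10): (10−11)(10−9)(10−7)(10−1) = (−1)·1·3·9 = −27 ≡ 12, so v_4 = 12^{−1} = 12 (mod 13).
  i = 5 (α = 1): (1−11)(1−9)(1−7)(1−10) = (−10)·(−8)·(−6)·(−9) = 4320 ≡ 4, so v_5 = 4^{−1} = 10 (mod 13).
  v = [7, 11, 12, 12, 10].
Step 2: syndromes of r = [7, 8, 0, 12, 2] (all sums mod 13).
  S_0 = Σ v_i r_i = 7·7 + 11·8 + 12·0 + 12·12 + 10·2 = 301 ≡ 2.
  S_1 = Σ v_i α_i r_i = 7·11·7 + 11·9·8 + 12·7·0 + 12·10·12 + 10·1·2 = 2791 ≡ 9.
  α_i^2 mod 13 = [4, 3, 10, 9, 1].
  S_2 = Σ v_i α_i^2 r_i = 7·4·7 + 11·3·8 + 12·10·0 + 12·9·12 + 10·1·2 = 1776 ≡ 8.
  S = (2, 9, 8) ≠ 0, so r is not a codeword (an error is present).
Step 3: locate the error. For a single error e at position i, S_ℓ = v_i·e·α_i^ℓ, so α_err = S_1/S_0.
  S_0^{−1} = 2^{−1} = 7 (mod 13), so α_err = 9·7 = 63 ≡ 11 = α_1. Error position i = 1.
  Consistency check: S_2/S_1 = 8·3 = 24 ≡ 11 = α_err ✓ (single-error assumption holds).
Step 4: error magnitude e = S_0/v_1 = S_0·∏_{j≠1}(α_1 − α_j) = 2·2 = 4 ≡ 4 (mod 13).
Step 5: correct position 1: c_1 = r_1 − e = 7 − 4 ≡ 3 (mod 13). Hence c = [3, 8, 0, 12, 2].
  Check: interpolating c through the α_i gives m(x) = 11 + 4·x (degree < 2) with m(α_i) = c_i for every i, so c is indeed a codeword.


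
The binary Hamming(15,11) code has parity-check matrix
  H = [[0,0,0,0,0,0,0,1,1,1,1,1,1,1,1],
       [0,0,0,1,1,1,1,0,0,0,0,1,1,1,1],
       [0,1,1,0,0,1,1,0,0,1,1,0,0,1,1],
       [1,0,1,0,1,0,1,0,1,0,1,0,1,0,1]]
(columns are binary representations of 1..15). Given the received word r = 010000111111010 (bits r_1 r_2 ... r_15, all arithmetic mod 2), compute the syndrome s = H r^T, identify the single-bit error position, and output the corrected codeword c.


s = (0, 1, 1, 1)^T, error position = 7, corrected codeword c = 010000011111010

Compute s = H r^T mod 2 one row at a time:
  s_1 = 1 + 1 + 1 + 1 + 1 + 0 + 1 + 0 = 6 ≡ 0 (mod 2).
  s_2 = 0 + 0 + 0 + 1 + 1 + 0 + 1 + 0 = 3 ≡ 1 (mod 2).
  s_3 = 1 + 0 + 0 + 1 + 1 + 1 + 1 + 0 = 5 ≡ 1 (mod 2).
  s_4 = 0 + 0 + 0 + 1 + 1 + 1 + 0 + 0 = 3 ≡ 1 (mod 2).
s = (0, 1, 1, 1)^T — this equals column 7 of H (binary 0111), so error is at position 7.
Correct: flip bit 7 of r = 010000111111010 to get c = 010000011111010.


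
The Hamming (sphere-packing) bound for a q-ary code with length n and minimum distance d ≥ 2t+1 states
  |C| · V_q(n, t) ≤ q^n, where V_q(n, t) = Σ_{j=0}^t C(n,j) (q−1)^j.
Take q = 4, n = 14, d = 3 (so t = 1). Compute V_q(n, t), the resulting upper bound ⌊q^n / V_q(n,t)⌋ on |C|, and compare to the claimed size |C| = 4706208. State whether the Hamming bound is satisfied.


V_q(n, t) = 43, q^n = 268435456, Hamming bound = 6242685, |C| = 4706208 ≤ bound (satisfied).

Step 1: Compute V_q(n, t) = Σ_{j=0}^1 C(n, j) (q−1)^j.
  j = 0: C(14,0)·(3)^0 = 1·1 = 1.
  j = 1: C(14,1)·(3)^1 = 14·3 = 42.
  V_q(n, t) = 1 + 42 = 43.
Step 2: q^n = 4^14 = 268435456.
Step 3: Hamming bound ⌊q^n / V_q(n,t)⌋ = ⌊268435456/43⌋ = 6242685.
Step 4: Compare |C| = 4706208 to 6242685: satisfied.
The claimed |C| lies below the Hamming bound.


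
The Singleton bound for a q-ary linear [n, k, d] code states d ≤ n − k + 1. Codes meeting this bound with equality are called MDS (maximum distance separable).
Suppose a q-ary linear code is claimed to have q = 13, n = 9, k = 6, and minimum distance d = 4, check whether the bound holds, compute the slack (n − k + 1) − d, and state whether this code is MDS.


Singleton RHS = n − k + 1 = 4, slack = 0, bound satisfied, MDS.

Singleton bound: d ≤ n − k + 1.
Here n = 9, k = 6, so n − k + 1 = 4.
Given d = 4, check d ≤ 4: YES.
Slack = (n − k + 1) − d = 0.
The code is MDS (slack = 0).
Description: the claimed parameters are [9, 6, 4]_13; such a code would be MDS (meets Singleton bound).


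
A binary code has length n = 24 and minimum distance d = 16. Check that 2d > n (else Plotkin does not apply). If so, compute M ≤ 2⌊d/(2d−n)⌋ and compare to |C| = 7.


Plotkin bound M ≤ 4; given |C| = 7 > bound (violated).

Check applicability: 2d = 32, n = 24.
2d − n = 8 > 0, so Plotkin applies.
Compute d/(2d−n) = 16/8 ≈ 2.0000.
⌊d/(2d−n)⌋ = 2.
Plotkin bound: M ≤ 2·2 = 4.
Given |C| = 7, check: VIOLATED.
This |C| is above the Plotkin bound, so no binary code with n = 24, d = 16 and 7 codewords exists.


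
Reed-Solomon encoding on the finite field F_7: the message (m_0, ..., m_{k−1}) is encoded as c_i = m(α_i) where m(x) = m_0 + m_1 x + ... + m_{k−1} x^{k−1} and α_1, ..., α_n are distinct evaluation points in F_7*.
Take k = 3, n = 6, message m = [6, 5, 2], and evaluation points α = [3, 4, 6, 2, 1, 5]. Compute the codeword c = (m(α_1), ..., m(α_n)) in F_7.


c = [4, 2, 3, 3, 6, 4]

Message polynomial: m(x) = 6 + 5·x + 2·x^2 (mod 7).
For each evaluation point α_i, compute m(α_i) mod 7:
  α_1 = 3: Horner steps 2 → 4 → 4, so m(3) = 4.
  α_2 = 4: Horner steps 2 → 6 → 2, so m(4) = 2.
  α_3 = 6: Horner steps 2 → 3 → 3, so m(6) = 3.
  α_4 = 2: Horner steps 2 → 2 → 3, so m(2) = 3.
  α_5 = 1: Horner steps 2 → 0 → 6, so m(1) = 6.
  α_6 = 5: Horner steps 2 → 1 → 4, so m(5) = 4.
Codeword c = [4, 2, 3, 3, 6, 4] ∈ F_7^6.


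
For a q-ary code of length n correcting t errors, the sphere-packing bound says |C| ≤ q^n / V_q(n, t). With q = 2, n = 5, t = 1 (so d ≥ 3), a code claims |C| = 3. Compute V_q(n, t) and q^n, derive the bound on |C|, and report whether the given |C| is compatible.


V_q(n, t) = 6, q^n = 32, Hamming bound = 5, |C| = 3 ≤ bound (satisfied).

Step 1: Compute V_q(n, t) = Σ_{j=0}^1 C(n, j) (q−1)^j.
  j = 0: C(5,0)·(1)^0 = 1·1 = 1.
  j = 1: C(5,1)·(1)^1 = 5·1 = 5.
  V_q(n, t) = 1 + 5 = 6.
Step 2: q^n = 2^5 = 32.
Step 3: Hamming bound ⌊q^n / V_q(n,t)⌋ = ⌊32/6⌋ = 5.
Step 4: Compare |C| = 3 to 5: satisfied.
The claimed |C| lies below the Hamming bound.


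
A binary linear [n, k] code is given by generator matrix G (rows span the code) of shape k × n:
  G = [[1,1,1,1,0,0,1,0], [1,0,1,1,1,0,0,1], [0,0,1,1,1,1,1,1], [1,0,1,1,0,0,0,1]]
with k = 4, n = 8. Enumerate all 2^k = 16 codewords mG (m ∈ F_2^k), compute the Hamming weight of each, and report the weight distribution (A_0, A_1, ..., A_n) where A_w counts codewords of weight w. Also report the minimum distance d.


Weight distribution: A_0 = 1, A_1 = 1, A_3 = 2, A_4 = 5, A_5 = 5, A_6 = 2. Minimum distance d = 1.

Enumerate all 2^4 = 16 messages m ∈ F_2^4.
For each, compute codeword c = mG in F_2^8, then tally its weight.
  m = 0000 → c = 00000000, weight = 0.
  m = 1000 → c = 11110010, weight = 5.
  m = 0100 → c = 10111001, weight = 5.
  m = 1100 → c = 01001011, weight = 4.
  m = 0010 → c = 00111111, weight = 6.
  m = 1010 → c = 11001101, weight = 5.
  m = 0110 → c = 10000110, weight = 3.
  m = 1110 → c = 01110100, weight = 4.
  m = 0001 → c = 10110001, weight = 4.
  m = 1001 → c = 01000011, weight = 3.
  m = 0101 → c = 00001000, weight = 1.
  m = 1101 → c = 11111010, weight = 6.
  m = 0011 → c = 10001110, weight = 4.
  m = 1011 → c = 01111100, weight = 5.
  m = 0111 → c = 00110111, weight = 5.
  m = 1111 → c = 11000101, weight = 4.
Tally weights:
  weight 0: 1 codewords.
  weight 1: 1 codewords.
  weight 3: 2 codewords.
  weight 4: 5 codewords.
  weight 5: 5 codewords.
  weight 6: 2 codewords.
Minimum distance d = smallest w > 0 with A_w > 0 = 1.
Sanity: Σ A_w = 16 = 2^4 = 16 ✓.


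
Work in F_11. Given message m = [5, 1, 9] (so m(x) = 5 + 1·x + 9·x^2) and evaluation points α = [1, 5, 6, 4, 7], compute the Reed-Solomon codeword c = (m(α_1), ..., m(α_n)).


c = [4, 4, 5, 10, 2]

Message polynomial: m(x) = 5 + 1·x + 9·x^2 (mod 11).
For each evaluation point α_i, compute m(α_i) mod 11:
  α_1 = 1: Horner steps 9 → 10 → 4, so m(1) = 4.
  α_2 = 5: Horner steps 9 → 2 → 4, so m(5) = 4.
  α_3 = 6: Horner steps 9 → 0 → 5, so m(6) = 5.
  α_4 = 4: Horner steps 9 → 4 → 10, so m(4) = 10.
  α_5 = 7: Horner steps 9 → 9 → 2, so m(7) = 2.
Codeword c = [4, 4, 5, 10, 2] ∈ F_11^5.


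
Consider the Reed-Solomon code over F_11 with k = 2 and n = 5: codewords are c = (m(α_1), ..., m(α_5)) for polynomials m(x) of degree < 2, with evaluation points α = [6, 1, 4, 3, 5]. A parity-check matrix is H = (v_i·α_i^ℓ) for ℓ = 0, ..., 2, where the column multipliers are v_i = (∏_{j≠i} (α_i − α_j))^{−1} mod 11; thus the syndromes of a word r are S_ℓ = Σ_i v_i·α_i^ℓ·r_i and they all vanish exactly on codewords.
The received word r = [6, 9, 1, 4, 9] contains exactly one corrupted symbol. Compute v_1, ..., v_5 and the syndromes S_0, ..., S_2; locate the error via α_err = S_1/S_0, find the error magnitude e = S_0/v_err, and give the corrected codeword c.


S = (1, 1, 1), error at position 2, error magnitude e = 10, c = [6, 10, 1, 4, 9].

Step 1: column multipliers v_i = (∏_{j≠i}(α_i − α_j))^{−1} mod 11.
  i = 1 (α = 6): (6−1)(6−4)(6−3)(6−5) = 5·2·3·1 = 30 ≡ 8, so v_1 = 8^{−1} = 7 (mod 11).
  i = 2 (α = 1): (1−6)(1−4)(1−3)(1−5) = (−5)·(−3)·(−2)·(−4) = 120 ≡ 10, so v_2 = 10^{−1} = 10 (mod 11).
  i = 3 (α = 4): (4−6)(4−1)(4−3)(4−5) = (−2)·3·1·(−1) = 6 ≡ 6, so v_3 = 6^{−1} = 2 (mod 11).
  i = 4 (α = 3): (3−6)(3−1)(3−4)(3−5) = (−3)·2·(−1)·(−2) = −12 ≡ 10, so v_4 = 10^{−1} = 10 (mod 11).
  i = 5 (α = 5): (5−6)(5−1)(5−4)(5−3) = (−1)·4·1·2 = −8 ≡ 3, so v_5 = 3^{−1} = 4 (mod 11).
  v = [7, 10, 2, 10, 4].
Step 2: syndromes of r = [6, 9, 1, 4, 9] (all sums mod 11).
  S_0 = Σ v_i r_i = 7·6 + 10·9 + 2·1 + 10·4 + 4·9 = 210 ≡ 1.
  S_1 = Σ v_i α_i r_i = 7·6·6 + 10·1·9 + 2·4·1 + 10·3·4 + 4·5·9 = 650 ≡ 1.
  α_i^2 mod 11 = [3, 1, 5, 9, 3].
  S_2 = Σ v_i α_i^2 r_i = 7·3·6 + 10·1·9 + 2·5·1 + 10·9·4 + 4·3·9 = 694 ≡ 1.
  S = (1, 1, 1) ≠ 0, so r is not a codeword (an error is present).
Step 3: locate the error. For a single error e at position i, S_ℓ = v_i·e·α_i^ℓ, so α_err = S_1/S_0.
  S_0^{−1} = 1^{−1} = 1 (mod 11), so α_err = 1·1 = 1 ≡ 1 = α_2. Error position i = 2.
  Consistency check: S_2/S_1 = 1·1 = 1 ≡ 1 = α_err ✓ (single-error assumption holds).
Step 4: error magnitude e = S_0/v_2 = S_0·∏_{j≠2}(α_2 − α_j) = 1·10 = 10 ≡ 10 (mod 11).
Step 5: correct position 2: c_2 = r_2 − e = 9 − 10 ≡ 10 (mod 11). Hence c = [6, 10, 1, 4, 9].
  Check: interpolating c through the α_i gives m(x) = 2 + 8·x (degree < 2) with m(α_i) = c_i for every i, so c is indeed a codeword.


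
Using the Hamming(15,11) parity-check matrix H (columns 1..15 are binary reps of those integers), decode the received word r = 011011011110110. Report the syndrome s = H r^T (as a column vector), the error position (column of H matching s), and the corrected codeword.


s = (0, 0, 0, 1)^T, error position = 1, corrected codeword c = 111011011110110

Compute s = H r^T mod 2 one row at a time:
  s_1 = 1 + 1 + 1 + 1 + 0 + 1 + 1 + 0 = 6 ≡ 0 (mod 2).
  s_2 = 0 + 1 + 1 + 0 + 0 + 1 + 1 + 0 = 4 ≡ 0 (mod 2).
  s_3 = 1 + 1 + 1 + 0 + 1 + 1 + 1 + 0 = 6 ≡ 0 (mod 2).
  s_4 = 0 + 1 + 1 + 0 + 1 + 1 + 1 + 0 = 5 ≡ 1 (mod 2).
s = (0, 0, 0, 1)^T — this equals column 1 of H (binary 0001), so error is at position 1.
Correct: flip bit 1 of r = 011011011110110 to get c = 111011011110110.


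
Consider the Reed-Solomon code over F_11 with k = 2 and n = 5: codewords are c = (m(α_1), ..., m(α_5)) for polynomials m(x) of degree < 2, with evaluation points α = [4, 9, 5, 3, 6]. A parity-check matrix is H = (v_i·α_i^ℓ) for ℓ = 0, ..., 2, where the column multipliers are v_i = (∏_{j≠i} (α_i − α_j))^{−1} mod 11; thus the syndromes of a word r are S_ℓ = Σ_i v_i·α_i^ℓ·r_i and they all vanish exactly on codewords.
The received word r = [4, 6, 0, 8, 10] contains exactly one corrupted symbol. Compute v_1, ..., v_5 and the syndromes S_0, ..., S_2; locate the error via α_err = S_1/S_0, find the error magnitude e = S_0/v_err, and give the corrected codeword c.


S = (9, 10, 5), error at position 5, error magnitude e = 3, c = [4, 6, 0, 8, 7].

Step 1: column multipliers v_i = (∏_{j≠i}(α_i − α_j))^{−1} mod 11.
  i = 1 (α = 4): (4−9)(4−5)(4−3)(4−6) = (−5)·(−1)·1·(−2) = −10 ≡ 1, so v_1 = 1^{−1} = 1 (mod 11).
  i = 2 (α = 9): (9−4)(9−5)(9−3)(9−6) = 5·4·6·3 = 360 ≡ 8, so v_2 = 8^{−1} = 7 (mod 11).
  i = 3 (α = 5): (5−4)(5−9)(5−3)(5−6) = 1·(−4)·2·(−1) = 8 ≡ 8, so v_3 = 8^{−1} = 7 (mod 11).
  i = 4 (α = 3): (3−4)(3−9)(3−5)(3−6) = (−1)·(−6)·(−2)·(−3) = 36 ≡ 3, so v_4 = 3^{−1} = 4 (mod 11).
  i = 5 (α = 6): (6−4)(6−9)(6−5)(6−3) = 2·(−3)·1·3 = −18 ≡ 4, so v_5 = 4^{−1} = 3 (mod 11).
  v = [1, 7, 7, 4, 3].
Step 2: syndromes of r = [4, 6, 0, 8, 10] (all sums mod 11).
  S_0 = Σ v_i r_i = 1·4 + 7·6 + 7·0 + 4·8 + 3·10 = 108 ≡ 9.
  S_1 = Σ v_i α_i r_i = 1·4·4 + 7·9·6 + 7·5·0 + 4·3·8 + 3·6·10 = 670 ≡ 10.
  α_i^2 mod 11 = [5, 4, 3, 9, 3].
  S_2 = Σ v_i α_i^2 r_i = 1·5·4 + 7·4·6 + 7·3·0 + 4·9·8 + 3·3·10 = 566 ≡ 5.
  S = (9, 10, 5) ≠ 0, so r is not a codeword (an error is present).
Step 3: locate the error. For a single error e at position i, S_ℓ = v_i·e·α_i^ℓ, so α_err = S_1/S_0.
  S_0^{−1} = 9^{−1} = 5 (mod 11), so α_err = 10·5 = 50 ≡ 6 = α_5. Error position i = 5.
  Consistency check: S_2/S_1 = 5·10 = 50 ≡ 6 = α_err ✓ (single-error assumption holds).
Step 4: error magnitude e = S_0/v_5 = S_0·∏_{j≠5}(α_5 − α_j) = 9·4 = 36 ≡ 3 (mod 11).
Step 5: correct position 5: c_5 = r_5 − e = 10 − 3 ≡ 7 (mod 11). Hence c = [4, 6, 0, 8, 7].
  Check: interpolating c through the α_i gives m(x) = 9 + 7·x (degree < 2) with m(α_i) = c_i for every i, so c is indeed a codeword.


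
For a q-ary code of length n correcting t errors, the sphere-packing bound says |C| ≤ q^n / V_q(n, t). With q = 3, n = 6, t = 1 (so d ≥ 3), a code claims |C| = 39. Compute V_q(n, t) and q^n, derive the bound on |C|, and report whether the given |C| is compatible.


V_q(n, t) = 13, q^n = 729, Hamming bound = 56, |C| = 39 ≤ bound (satisfied).

Step 1: Compute V_q(n, t) = Σ_{j=0}^1 C(n, j) (q−1)^j.
  j = 0: C(6,0)·(2)^0 = 1·1 = 1.
  j = 1: C(6,1)·(2)^1 = 6·2 = 12.
  V_q(n, t) = 1 + 12 = 13.
Step 2: q^n = 3^6 = 729.
Step 3: Hamming bound ⌊q^n / V_q(n,t)⌋ = ⌊729/13⌋ = 56.
Step 4: Compare |C| = 39 to 56: satisfied.
The claimed |C| lies below the Hamming bound.


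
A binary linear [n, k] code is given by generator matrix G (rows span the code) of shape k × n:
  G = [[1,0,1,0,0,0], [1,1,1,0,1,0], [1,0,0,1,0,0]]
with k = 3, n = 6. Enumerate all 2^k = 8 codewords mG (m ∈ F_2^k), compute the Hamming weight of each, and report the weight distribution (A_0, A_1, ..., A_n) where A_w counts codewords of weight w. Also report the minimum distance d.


Weight distribution: A_0 = 1, A_2 = 4, A_4 = 3. Minimum distance d = 2.

Enumerate all 2^3 = 8 messages m ∈ F_2^3.
For each, compute codeword c = mG in F_2^6, then tally its weight.
  m = 000 → c = 000000, weight = 0.
  m = 100 → c = 101000, weight = 2.
  m = 010 → c = 111010, weight = 4.
  m = 110 → c = 010010, weight = 2.
  m = 001 → c = 100100, weight = 2.
  m = 101 → c = 001100, weight = 2.
  m = 011 → c = 011110, weight = 4.
  m = 111 → c = 110110, weight = 4.
Tally weights:
  weight 0: 1 codewords.
  weight 2: 4 codewords.
  weight 4: 3 codewords.
Minimum distance d = smallest w > 0 with A_w > 0 = 2.
Sanity: Σ A_w = 8 = 2^3 = 8 ✓.


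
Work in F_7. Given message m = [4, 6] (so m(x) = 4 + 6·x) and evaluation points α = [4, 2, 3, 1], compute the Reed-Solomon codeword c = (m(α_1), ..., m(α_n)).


c = [0, 2, 1, 3]

Message polynomial: m(x) = 4 + 6·x (mod 7).
For each evaluation point α_i, compute m(α_i) mod 7:
  α_1 = 4: Horner steps 6 → 0, so m(4) = 0.
  α_2 = 2: Horner steps 6 → 2, so m(2) = 2.
  α_3 = 3: Horner steps 6 → 1, so m(3) = 1.
  α_4 = 1: Horner steps 6 → 3, so m(1) = 3.
Codeword c = [0, 2, 1, 3] ∈ F_7^4.


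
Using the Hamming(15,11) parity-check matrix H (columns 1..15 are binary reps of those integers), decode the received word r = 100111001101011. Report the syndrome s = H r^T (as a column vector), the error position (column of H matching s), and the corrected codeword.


s = (1, 0, 0, 0)^T, error position = 8, corrected codeword c = 100111011101011

Compute s = H r^T mod 2 one row at a time:
  s_1 = 0 + 1 + 1 + 0 + 1 + 0 + 1 + 1 = 5 ≡ 1 (mod 2).
  s_2 = 1 + 1 + 1 + 0 + 1 + 0 + 1 + 1 = 6 ≡ 0 (mod 2).
  s_3 = 0 + 0 + 1 + 0 + 1 + 0 + 1 + 1 = 4 ≡ 0 (mod 2).
  s_4 = 1 + 0 + 1 + 0 + 1 + 0 + 0 + 1 = 4 ≡ 0 (mod 2).
s = (1, 0, 0, 0)^T — this equals column 8 of H (binary 1000), so error is at position 8.
Correct: flip bit 8 of r = 100111001101011 to get c = 100111011101011.


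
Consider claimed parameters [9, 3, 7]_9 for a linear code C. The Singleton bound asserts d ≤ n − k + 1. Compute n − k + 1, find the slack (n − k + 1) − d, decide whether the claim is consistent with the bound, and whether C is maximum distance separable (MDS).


Singleton RHS = n − k + 1 = 7, slack = 0, bound satisfied, MDS.

Singleton bound: d ≤ n − k + 1.
Here n = 9, k = 3, so n − k + 1 = 7.
Given d = 7, check d ≤ 7: YES.
Slack = (n − k + 1) − d = 0.
The code is MDS (slack = 0).
Description: the claimed parameters are [9, 3, 7]_9; such a code would be MDS (meets Singleton bound).
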